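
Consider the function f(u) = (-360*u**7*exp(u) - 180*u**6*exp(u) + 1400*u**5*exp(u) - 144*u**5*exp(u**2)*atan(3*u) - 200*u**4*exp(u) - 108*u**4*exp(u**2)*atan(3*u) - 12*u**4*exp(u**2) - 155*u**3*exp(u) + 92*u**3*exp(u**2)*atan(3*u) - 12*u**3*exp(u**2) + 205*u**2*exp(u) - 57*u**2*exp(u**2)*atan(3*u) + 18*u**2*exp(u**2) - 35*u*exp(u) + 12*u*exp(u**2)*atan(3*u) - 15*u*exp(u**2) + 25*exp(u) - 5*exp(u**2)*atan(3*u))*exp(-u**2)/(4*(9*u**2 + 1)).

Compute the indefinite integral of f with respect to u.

f has the shape v'r + vr' for v = -5*exp(-u**2 + u) + atan(3*u) and r = -u**4 - u**3 + 3*u**2/2 - 5*u/4 — it is the derivative of the product v*r.
Check: d/du[(-5*exp(-u**2 + u) + atan(3*u))*(-u**4 - u**3 + 3*u**2/2 - 5*u/4)] = (-360*u**7*exp(u)*exp(-u**2) - 180*u**6*exp(u)*exp(-u**2) + 1400*u**5*exp(u)*exp(-u**2) - 144*u**5*atan(3*u) - 200*u**4*exp(u)*exp(-u**2) - 108*u**4*atan(3*u) - 12*u**4 - 155*u**3*exp(u)*exp(-u**2) + 92*u**3*atan(3*u) - 12*u**3 + 205*u**2*exp(u)*exp(-u**2) - 57*u**2*atan(3*u) + 18*u**2 - 35*u*exp(u)*exp(-u**2) + 12*u*atan(3*u) - 15*u + 25*exp(u)*exp(-u**2) - 5*atan(3*u))/(36*u**2 + 4), which equals f(u).

F(u) = (-5*exp(-u**2 + u) + atan(3*u))*(-u**4 - u**3 + 3*u**2/2 - 5*u/4) + C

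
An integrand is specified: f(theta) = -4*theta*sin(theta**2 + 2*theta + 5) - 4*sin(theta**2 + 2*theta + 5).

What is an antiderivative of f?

An antiderivative is F(theta) = 2*cos(theta**2 + 2*theta + 5).

The substitution u = theta**2 + 2*theta + 5 works: f is exactly (dF/du)*(du/dtheta) for that inner function.
Check: d/dtheta[2*cos(theta**2 + 2*theta + 5)] = -4*theta*sin(theta**2 + 2*theta + 5) - 4*sin(theta**2 + 2*theta + 5) = f(theta).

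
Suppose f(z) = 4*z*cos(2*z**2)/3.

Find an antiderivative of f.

The substitution u = 2*z**2 works: f is exactly (dF/du)*(du/dz) for that inner function.
Check: d/dz[sin(2*z**2)/3] = 4*z*cos(2*z**2)/3 = f(z).

An antiderivative is F(z) = sin(2*z**2)/3.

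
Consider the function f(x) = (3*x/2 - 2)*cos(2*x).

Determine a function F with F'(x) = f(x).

An antiderivative is F(x) = (6*x*sin(2*x) - 8*sin(2*x) + 3*cos(2*x))/8.

Differentiate the proposed F(x) back; it has to land on f(x) exactly.
Check: d/dx[(6*x*sin(2*x) - 8*sin(2*x) + 3*cos(2*x))/8] = 3*x*cos(2*x)/2 - 2*cos(2*x), which equals f(x).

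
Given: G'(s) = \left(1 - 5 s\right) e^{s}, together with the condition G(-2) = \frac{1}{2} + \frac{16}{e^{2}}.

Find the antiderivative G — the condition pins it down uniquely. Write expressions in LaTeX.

G(s) = - 5 s e^{s} + 6 e^{s} + \frac{1}{2}

Recognize the product-rule pattern: G'(s) = u'v + uv' with u = 6 - 5 s, v = e^{s}, so integration by parts undoes it.
A general antiderivative is \left(6 - 5 s\right) e^{s} + C.
The condition gives C = \frac{1}{2} + \frac{16}{e^{2}} - (\frac{16}{e^{2}}) = \frac{1}{2}.
So G(s) = - 5 s e^{s} + 6 e^{s} + \frac{1}{2}.
Check: d/ds[- 5 s e^{s} + 6 e^{s} + \frac{1}{2}] = - 5 s e^{s} + e^{s}, which equals G'(s).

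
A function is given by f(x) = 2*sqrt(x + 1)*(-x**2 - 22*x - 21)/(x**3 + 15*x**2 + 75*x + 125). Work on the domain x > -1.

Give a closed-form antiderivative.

An antiderivative is F(x) = (-4*x**2*sqrt(x + 1) - 8*x*sqrt(x + 1) - 4*sqrt(x + 1))/(x**2 + 10*x + 25).

f has the shape u'v + uv' for u = -(4*x + 4)**(5/2)/8 and v = (x + 5)**(-2) — it is the derivative of the product u*v.
Check: d/dx[(-4*x**2*sqrt(x + 1) - 8*x*sqrt(x + 1) - 4*sqrt(x + 1))/(x**2 + 10*x + 25)] = (-2*x**3 - 46*x**2 - 86*x - 42)/(x**3*sqrt(x + 1) + 15*x**2*sqrt(x + 1) + 75*x*sqrt(x + 1) + 125*sqrt(x + 1)), which equals f(x).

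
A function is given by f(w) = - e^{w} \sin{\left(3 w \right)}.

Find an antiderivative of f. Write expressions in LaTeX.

An antiderivative is F(w) = - \frac{e^{w} \sin{\left(3 w \right)}}{10} + \frac{3 e^{w} \cos{\left(3 w \right)}}{10}.

For F(w) to be correct the identity F'(w) - f(w) = 0 must hold.
Check: d/dw[- \frac{e^{w} \sin{\left(3 w \right)}}{10} + \frac{3 e^{w} \cos{\left(3 w \right)}}{10}] = - e^{w} \sin{\left(3 w \right)} = f(w).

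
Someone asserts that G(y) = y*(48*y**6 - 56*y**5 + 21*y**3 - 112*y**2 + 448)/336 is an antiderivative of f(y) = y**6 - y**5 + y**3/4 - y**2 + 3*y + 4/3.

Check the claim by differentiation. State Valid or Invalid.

Invalid: d/dy[G] - f = -3*y, which is not 0.

d/dy[G] = y**6 - y**5 + y**3/4 - y**2 + 4/3
d/dy[G] - f(y) = -3*y != 0.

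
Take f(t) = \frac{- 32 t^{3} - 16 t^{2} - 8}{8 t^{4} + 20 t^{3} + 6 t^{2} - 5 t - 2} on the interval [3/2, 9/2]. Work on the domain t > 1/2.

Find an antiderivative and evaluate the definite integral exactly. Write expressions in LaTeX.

Factor the denominator (\left(t + 2\right) \left(2 t - 1\right) \left(2 t + 1\right)^{2}) and decompose: f = \frac{16}{9 \left(2 t + 1\right)} + \frac{8}{3 \left(2 t + 1\right)^{2}} - \frac{8}{5 \left(2 t - 1\right)} - \frac{184}{45 \left(t + 2\right)}; each piece integrates to a log, atan, or power term.
F(t) = - \frac{4 \log{\left(t - \frac{1}{2} \right)}}{5} + \frac{8 \log{\left(t + \frac{1}{2} \right)}}{9} - \frac{184 \log{\left(t + 2 \right)}}{45} - \frac{4}{6 t + 3} is an antiderivative of f.
Check: d/dt[- \frac{4 \log{\left(t - \frac{1}{2} \right)}}{5} + \frac{8 \log{\left(t + \frac{1}{2} \right)}}{9} - \frac{184 \log{\left(t + 2 \right)}}{45} - \frac{4}{6 t + 3}] = \frac{- 32 t^{3} - 16 t^{2} - 8}{8 t^{4} + 20 t^{3} + 6 t^{2} - 5 t - 2} = f(t).
F(9/2) = - \frac{184 \log{\left(\frac{13}{2} \right)}}{45} - \frac{4 \log{\left(4 \right)}}{5} - \frac{2}{15} + \frac{8 \log{\left(5 \right)}}{9}; F(3/2) = - \frac{184 \log{\left(\frac{7}{2} \right)}}{45} - \frac{1}{3} + \frac{8 \log{\left(2 \right)}}{9}.
Integral = F(9/2) - F(3/2) = - \frac{184 \log{\left(\frac{13}{2} \right)}}{45} - \frac{4 \log{\left(4 \right)}}{5} - \frac{8 \log{\left(2 \right)}}{9} + \frac{1}{5} + \frac{8 \log{\left(5 \right)}}{9} + \frac{184 \log{\left(\frac{7}{2} \right)}}{45}.

Antiderivative: F(t) = - \frac{4 \log{\left(t - \frac{1}{2} \right)}}{5} + \frac{8 \log{\left(t + \frac{1}{2} \right)}}{9} - \frac{184 \log{\left(t + 2 \right)}}{45} - \frac{4}{6 t + 3}; value = - \frac{184 \log{\left(\frac{13}{2} \right)}}{45} - \frac{4 \log{\left(4 \right)}}{5} - \frac{8 \log{\left(2 \right)}}{9} + \frac{1}{5} + \frac{8 \log{\left(5 \right)}}{9} + \frac{184 \log{\left(\frac{7}{2} \right)}}{45}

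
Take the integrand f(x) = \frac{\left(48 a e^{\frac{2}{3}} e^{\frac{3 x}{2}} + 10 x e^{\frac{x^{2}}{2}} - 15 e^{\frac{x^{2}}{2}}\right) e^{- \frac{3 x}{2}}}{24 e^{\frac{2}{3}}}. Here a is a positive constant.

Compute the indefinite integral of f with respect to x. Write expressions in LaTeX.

Any candidate F(x) must reproduce f(x) exactly when differentiated.
Check: d/dx[\frac{\left(24 a x e^{\frac{3 x}{2}} + 5 e^{\frac{x^{2}}{2} - \frac{2}{3}}\right) e^{- \frac{3 x}{2}}}{12}] = \frac{\left(48 a e^{\frac{3 x}{2}} + \frac{10 x e^{\frac{x^{2}}{2}}}{e^{\frac{2}{3}}} - \frac{15 e^{\frac{x^{2}}{2}}}{e^{\frac{2}{3}}}\right) e^{- \frac{3 x}{2}}}{24}, which equals f(x).

F(x) = \frac{\left(24 a x e^{\frac{3 x}{2}} + 5 e^{\frac{x^{2}}{2} - \frac{2}{3}}\right) e^{- \frac{3 x}{2}}}{12} + C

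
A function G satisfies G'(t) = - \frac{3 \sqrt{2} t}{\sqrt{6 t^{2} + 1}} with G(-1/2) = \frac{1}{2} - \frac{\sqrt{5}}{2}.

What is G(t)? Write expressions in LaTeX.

G(t) = \frac{- \sqrt{2} \sqrt{6 t^{2} + 1} + 1}{2}

The substitution u = 3 t^{2} + \frac{1}{2} works: G'(t) is exactly (dG/du)*(du/dt) for that inner function.
A general antiderivative is - \sqrt{3 t^{2} + \frac{1}{2}} + C.
The condition gives C = \frac{1}{2} - \frac{\sqrt{5}}{2} - (- \frac{\sqrt{5}}{2}) = \frac{1}{2}.
So G(t) = \frac{- \sqrt{2} \sqrt{6 t^{2} + 1} + 1}{2}.
Check: d/dt[\frac{- \sqrt{2} \sqrt{6 t^{2} + 1} + 1}{2}] = - \frac{3 \sqrt{2} t}{\sqrt{6 t^{2} + 1}} = G'(t).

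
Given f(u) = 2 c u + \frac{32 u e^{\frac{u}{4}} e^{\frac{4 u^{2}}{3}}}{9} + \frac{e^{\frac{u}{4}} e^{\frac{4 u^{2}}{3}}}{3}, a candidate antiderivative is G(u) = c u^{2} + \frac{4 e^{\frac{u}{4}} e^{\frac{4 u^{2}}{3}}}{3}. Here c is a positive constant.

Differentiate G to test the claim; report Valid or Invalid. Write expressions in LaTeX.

d/du[G] = 2 c u + \frac{32 u e^{\frac{u}{4}} e^{\frac{4 u^{2}}{3}}}{9} + \frac{e^{\frac{u}{4}} e^{\frac{4 u^{2}}{3}}}{3}
This equals f(u) exactly, so the claim holds.

Valid - the claim checks out under differentiation.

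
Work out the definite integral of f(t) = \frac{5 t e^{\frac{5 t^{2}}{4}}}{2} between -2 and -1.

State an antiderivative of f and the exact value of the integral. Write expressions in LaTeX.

Antiderivative: F(t) = e^{\frac{5 t^{2}}{4}}; value = - e^{5} + e^{\frac{5}{4}}

The substitution u = \frac{5 t^{2}}{4} works: f is exactly (dF/du)*(du/dt) for that inner function.
F(t) = e^{\frac{5 t^{2}}{4}} is an antiderivative of f.
Check: d/dt[e^{\frac{5 t^{2}}{4}}] = \frac{5 t e^{\frac{5 t^{2}}{4}}}{2} = f(t).
F(-1) = e^{\frac{5}{4}}; F(-2) = e^{5}.
Integral = F(-1) - F(-2) = - e^{5} + e^{\frac{5}{4}}.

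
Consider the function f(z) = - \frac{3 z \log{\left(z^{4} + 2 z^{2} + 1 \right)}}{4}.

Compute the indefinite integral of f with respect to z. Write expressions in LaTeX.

F(z) = \frac{3 \left(- z^{2} \log{\left(z^{4} + 2 z^{2} + 1 \right)} + 2 z^{2} - 2 \log{\left(z^{2} + 1 \right)}\right)}{8} + C

Whatever form F(z) takes, F'(z) = f(z) is non-negotiable.
Check: d/dz[\frac{3 \left(- z^{2} \log{\left(z^{4} + 2 z^{2} + 1 \right)} + 2 z^{2} - 2 \log{\left(z^{2} + 1 \right)}\right)}{8}] = - \frac{3 z \log{\left(z^{4} + 2 z^{2} + 1 \right)}}{4} = f(z).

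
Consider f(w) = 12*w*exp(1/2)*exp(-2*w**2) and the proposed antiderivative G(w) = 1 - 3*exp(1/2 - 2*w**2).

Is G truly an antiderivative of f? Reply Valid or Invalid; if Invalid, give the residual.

Valid: G'(w) = f(w).

d/dw[G] = 12*w*exp(1/2)*exp(-2*w**2)
This equals f(w) exactly, so the claim holds.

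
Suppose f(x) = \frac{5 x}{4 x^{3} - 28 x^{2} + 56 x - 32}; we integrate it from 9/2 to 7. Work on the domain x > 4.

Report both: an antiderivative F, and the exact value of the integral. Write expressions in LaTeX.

Antiderivative: F(x) = \frac{5 \log{\left(x - 4 \right)}}{6} - \frac{5 \log{\left(x - 2 \right)}}{4} + \frac{5 \log{\left(x - 1 \right)}}{12}; value = - \frac{5 \log{\left(5 \right)}}{4} - \frac{5 \log{\left(\frac{7}{2} \right)}}{12} + \frac{5 \log{\left(2 \right)}}{6} + \frac{5 \log{\left(6 \right)}}{12} + \frac{5 \log{\left(3 \right)}}{6} + \frac{5 \log{\left(\frac{5}{2} \right)}}{4}

Factor the denominator (4 \left(x - 4\right) \left(x - 2\right) \left(x - 1\right)) and decompose: f = \frac{5}{12 \left(x - 1\right)} - \frac{5}{4 \left(x - 2\right)} + \frac{5}{6 \left(x - 4\right)}; each piece integrates to a log, atan, or power term.
F(x) = \frac{5 \log{\left(x - 4 \right)}}{6} - \frac{5 \log{\left(x - 2 \right)}}{4} + \frac{5 \log{\left(x - 1 \right)}}{12} is an antiderivative of f.
Check: d/dx[\frac{5 \log{\left(x - 4 \right)}}{6} - \frac{5 \log{\left(x - 2 \right)}}{4} + \frac{5 \log{\left(x - 1 \right)}}{12}] = \frac{5 x}{4 x^{3} - 28 x^{2} + 56 x - 32} = f(x).
F(7) = - \frac{5 \log{\left(5 \right)}}{4} + \frac{5 \log{\left(6 \right)}}{12} + \frac{5 \log{\left(3 \right)}}{6}; F(9/2) = - \frac{5 \log{\left(\frac{5}{2} \right)}}{4} - \frac{5 \log{\left(2 \right)}}{6} + \frac{5 \log{\left(\frac{7}{2} \right)}}{12}.
Integral = F(7) - F(9/2) = - \frac{5 \log{\left(5 \right)}}{4} - \frac{5 \log{\left(\frac{7}{2} \right)}}{12} + \frac{5 \log{\left(2 \right)}}{6} + \frac{5 \log{\left(6 \right)}}{12} + \frac{5 \log{\left(3 \right)}}{6} + \frac{5 \log{\left(\frac{5}{2} \right)}}{4}.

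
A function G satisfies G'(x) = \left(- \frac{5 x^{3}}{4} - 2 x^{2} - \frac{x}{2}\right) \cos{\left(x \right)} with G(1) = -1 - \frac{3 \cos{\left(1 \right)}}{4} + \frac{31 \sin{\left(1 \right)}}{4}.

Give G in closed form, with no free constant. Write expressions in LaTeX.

G(x) = \frac{- 5 x^{3} \sin{\left(x \right)} - 8 x^{2} \sin{\left(x \right)} - 15 x^{2} \cos{\left(x \right)} + 28 x \sin{\left(x \right)} - 16 x \cos{\left(x \right)} + 16 \sin{\left(x \right)} + 28 \cos{\left(x \right)} - 4}{4}

Any candidate G(x) must reproduce the stated G'(x) exactly.
A general antiderivative is - \frac{5 x^{3} \sin{\left(x \right)}}{4} - 2 x^{2} \sin{\left(x \right)} - \frac{15 x^{2} \cos{\left(x \right)}}{4} + 7 x \sin{\left(x \right)} - 4 x \cos{\left(x \right)} + 4 \sin{\left(x \right)} + 7 \cos{\left(x \right)} + C.
The condition gives C = -1 - \frac{3 \cos{\left(1 \right)}}{4} + \frac{31 \sin{\left(1 \right)}}{4} - (- \frac{3 \cos{\left(1 \right)}}{4} + \frac{31 \sin{\left(1 \right)}}{4}) = -1.
So G(x) = \frac{- 5 x^{3} \sin{\left(x \right)} - 8 x^{2} \sin{\left(x \right)} - 15 x^{2} \cos{\left(x \right)} + 28 x \sin{\left(x \right)} - 16 x \cos{\left(x \right)} + 16 \sin{\left(x \right)} + 28 \cos{\left(x \right)} - 4}{4}.
Check: d/dx[\frac{- 5 x^{3} \sin{\left(x \right)} - 8 x^{2} \sin{\left(x \right)} - 15 x^{2} \cos{\left(x \right)} + 28 x \sin{\left(x \right)} - 16 x \cos{\left(x \right)} + 16 \sin{\left(x \right)} + 28 \cos{\left(x \right)} - 4}{4}] = - \frac{5 x^{3} \cos{\left(x \right)}}{4} - 2 x^{2} \cos{\left(x \right)} - \frac{x \cos{\left(x \right)}}{2}, which equals G'(x).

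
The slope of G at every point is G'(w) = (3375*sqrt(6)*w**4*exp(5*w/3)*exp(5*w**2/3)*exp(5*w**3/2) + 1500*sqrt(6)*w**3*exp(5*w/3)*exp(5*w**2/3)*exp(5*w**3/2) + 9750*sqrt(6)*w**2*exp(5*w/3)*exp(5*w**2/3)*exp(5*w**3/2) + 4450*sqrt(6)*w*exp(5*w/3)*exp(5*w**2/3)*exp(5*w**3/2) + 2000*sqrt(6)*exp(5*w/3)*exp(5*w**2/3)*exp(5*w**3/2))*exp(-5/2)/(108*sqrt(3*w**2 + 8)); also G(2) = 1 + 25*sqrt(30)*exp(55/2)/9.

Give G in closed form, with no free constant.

Recognize the product-rule pattern: G'(w) = u'v + uv' with u = 25*sqrt(w**2/2 + 4/3)/3, v = exp(5*w**3/2 + 5*w**2/3 + 5*w/3 - 5/2), so integration by parts undoes it.
A general antiderivative is 25*sqrt(w**2/2 + 4/3)*exp(5*w**3/2 + 5*w**2/3 + 5*w/3 - 5/2)/3 + C.
The condition gives C = 1 + 25*sqrt(30)*exp(55/2)/9 - (25*sqrt(30)*exp(55/2)/9) = 1.
So G(w) = 25*sqrt(6)*sqrt(3*w**2 + 8)*exp(-5/2)*exp(5*w/3)*exp(5*w**2/3)*exp(5*w**3/2)/18 + 1.
Check: d/dw[25*sqrt(6)*sqrt(3*w**2 + 8)*exp(-5/2)*exp(5*w/3)*exp(5*w**2/3)*exp(5*w**3/2)/18 + 1] = (3375*sqrt(6)*w**4*exp(5*w/3)*exp(5*w**2/3)*exp(5*w**3/2) + 1500*sqrt(6)*w**3*exp(5*w/3)*exp(5*w**2/3)*exp(5*w**3/2) + 9750*sqrt(6)*w**2*exp(5*w/3)*exp(5*w**2/3)*exp(5*w**3/2) + 4450*sqrt(6)*w*exp(5*w/3)*exp(5*w**2/3)*exp(5*w**3/2) + 2000*sqrt(6)*exp(5*w/3)*exp(5*w**2/3)*exp(5*w**3/2))*exp(-5/2)/(108*sqrt(3*w**2 + 8)) = G'(w).

G(w) = 25*sqrt(6)*sqrt(3*w**2 + 8)*exp(-5/2)*exp(5*w/3)*exp(5*w**2/3)*exp(5*w**3/2)/18 + 1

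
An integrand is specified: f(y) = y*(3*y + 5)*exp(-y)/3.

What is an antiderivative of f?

Recognize the product-rule pattern: f = u'v + uv' with u = -y**2 - 11*y/3 - 11/3, v = exp(-y), so integration by parts undoes it.
Check: d/dy[(-3*y**2 - 11*y - 11)*exp(-y)/3] = (3*y**2 + 5*y)*exp(-y)/3, which equals f(y).

An antiderivative is F(y) = (-3*y**2 - 11*y - 11)*exp(-y)/3.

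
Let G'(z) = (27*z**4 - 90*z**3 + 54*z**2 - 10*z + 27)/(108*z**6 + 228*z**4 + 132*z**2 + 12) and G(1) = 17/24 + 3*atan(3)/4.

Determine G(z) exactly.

G(z) = (9*z**2*atan(3*z) + 6*z**2 + 9*atan(3*z) + 11)/(12*(z**2 + 1))

Recover the given G'(z) by differentiating a candidate G(z); any mismatch rules it out.
A general antiderivative is 3*atan(3*z)/4 + 5/(4*(3*z**2 + 3)) + C.
The condition gives C = 17/24 + 3*atan(3)/4 - (5/24 + 3*atan(3)/4) = 1/2.
So G(z) = (9*z**2*atan(3*z) + 6*z**2 + 9*atan(3*z) + 11)/(12*(z**2 + 1)).
Check: d/dz[(9*z**2*atan(3*z) + 6*z**2 + 9*atan(3*z) + 11)/(12*(z**2 + 1))] = (27*z**4 - 90*z**3 + 54*z**2 - 10*z + 27)/(108*z**6 + 228*z**4 + 132*z**2 + 12) = G'(z).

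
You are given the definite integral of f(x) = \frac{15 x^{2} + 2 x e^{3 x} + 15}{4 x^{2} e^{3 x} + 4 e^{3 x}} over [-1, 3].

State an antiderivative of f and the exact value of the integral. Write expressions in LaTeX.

Antiderivative: F(x) = \frac{\log{\left(x^{2} + 1 \right)}}{4} - \frac{5 e^{- 3 x}}{4}; value = - \frac{\log{\left(2 \right)}}{4} - \frac{5}{4 e^{9}} + \frac{\log{\left(10 \right)}}{4} + \frac{5 e^{3}}{4}

Any candidate F(x) must reproduce f(x) exactly when differentiated.
F(x) = \frac{\log{\left(x^{2} + 1 \right)}}{4} - \frac{5 e^{- 3 x}}{4} is an antiderivative of f.
Check: d/dx[\frac{\log{\left(x^{2} + 1 \right)}}{4} - \frac{5 e^{- 3 x}}{4}] = \frac{15 x^{2} + 2 x e^{3 x} + 15}{4 x^{2} e^{3 x} + 4 e^{3 x}} = f(x).
F(3) = - \frac{5}{4 e^{9}} + \frac{\log{\left(10 \right)}}{4}; F(-1) = - \frac{5 e^{3}}{4} + \frac{\log{\left(2 \right)}}{4}.
Integral = F(3) - F(-1) = - \frac{\log{\left(2 \right)}}{4} - \frac{5}{4 e^{9}} + \frac{\log{\left(10 \right)}}{4} + \frac{5 e^{3}}{4}.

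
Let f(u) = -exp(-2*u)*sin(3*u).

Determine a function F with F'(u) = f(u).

A candidate is checked by its d/du: the result must match f(u).
Check: d/du[(2*sin(3*u) + 3*cos(3*u))*exp(-2*u)/13] = -exp(-2*u)*sin(3*u) = f(u).

An antiderivative is F(u) = (2*sin(3*u) + 3*cos(3*u))*exp(-2*u)/13.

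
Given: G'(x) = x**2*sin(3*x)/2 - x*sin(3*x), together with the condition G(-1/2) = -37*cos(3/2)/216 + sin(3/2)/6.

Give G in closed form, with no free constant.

G(x) = -x**2*cos(3*x)/6 + x*sin(3*x)/9 + x*cos(3*x)/3 - sin(3*x)/9 + cos(3*x)/27

Integrate term by term and add the pieces.
A general antiderivative is -x**2*cos(3*x)/6 + x*sin(3*x)/9 + x*cos(3*x)/3 - sin(3*x)/9 + cos(3*x)/27 + C.
The condition gives C = -37*cos(3/2)/216 + sin(3/2)/6 - (-37*cos(3/2)/216 + sin(3/2)/6) = 0.
So G(x) = -x**2*cos(3*x)/6 + x*sin(3*x)/9 + x*cos(3*x)/3 - sin(3*x)/9 + cos(3*x)/27.
Check: d/dx[-x**2*cos(3*x)/6 + x*sin(3*x)/9 + x*cos(3*x)/3 - sin(3*x)/9 + cos(3*x)/27] = x**2*sin(3*x)/2 - x*sin(3*x) = G'(x).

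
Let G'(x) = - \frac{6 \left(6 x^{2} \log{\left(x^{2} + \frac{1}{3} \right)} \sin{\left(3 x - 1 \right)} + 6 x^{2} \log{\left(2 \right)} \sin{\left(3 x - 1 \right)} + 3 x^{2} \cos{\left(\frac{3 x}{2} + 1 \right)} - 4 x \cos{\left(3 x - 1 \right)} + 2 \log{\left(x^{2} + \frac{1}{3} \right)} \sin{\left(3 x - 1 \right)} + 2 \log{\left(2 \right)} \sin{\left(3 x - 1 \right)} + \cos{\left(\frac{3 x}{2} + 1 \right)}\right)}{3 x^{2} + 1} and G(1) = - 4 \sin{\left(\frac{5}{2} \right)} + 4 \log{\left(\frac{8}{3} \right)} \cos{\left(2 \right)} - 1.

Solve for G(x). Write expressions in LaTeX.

G(x) = 4 \log{\left(2 x^{2} + \frac{2}{3} \right)} \cos{\left(3 x - 1 \right)} - 4 \sin{\left(\frac{3 x}{2} + 1 \right)} - 1

Since d/dx undoes antidifferentiation here, G(x) must give back the stated G'(x).
A general antiderivative is 4 \log{\left(2 x^{2} + \frac{2}{3} \right)} \cos{\left(3 x - 1 \right)} - 4 \sin{\left(\frac{3 x}{2} + 1 \right)} + C.
The condition gives C = - 4 \sin{\left(\frac{5}{2} \right)} + 4 \log{\left(\frac{8}{3} \right)} \cos{\left(2 \right)} - 1 - (- 4 \sin{\left(\frac{5}{2} \right)} + 4 \log{\left(\frac{8}{3} \right)} \cos{\left(2 \right)}) = -1.
So G(x) = 4 \log{\left(2 x^{2} + \frac{2}{3} \right)} \cos{\left(3 x - 1 \right)} - 4 \sin{\left(\frac{3 x}{2} + 1 \right)} - 1.
Check: d/dx[4 \log{\left(2 x^{2} + \frac{2}{3} \right)} \cos{\left(3 x - 1 \right)} - 4 \sin{\left(\frac{3 x}{2} + 1 \right)} - 1] = \frac{- 36 x^{2} \log{\left(x^{2} + \frac{1}{3} \right)} \sin{\left(3 x - 1 \right)} - 36 x^{2} \log{\left(2 \right)} \sin{\left(3 x - 1 \right)} - 18 x^{2} \cos{\left(\frac{3 x}{2} + 1 \right)} + 24 x \cos{\left(3 x - 1 \right)} - 12 \log{\left(x^{2} + \frac{1}{3} \right)} \sin{\left(3 x - 1 \right)} - 12 \log{\left(2 \right)} \sin{\left(3 x - 1 \right)} - 6 \cos{\left(\frac{3 x}{2} + 1 \right)}}{3 x^{2} + 1}, which equals G'(x).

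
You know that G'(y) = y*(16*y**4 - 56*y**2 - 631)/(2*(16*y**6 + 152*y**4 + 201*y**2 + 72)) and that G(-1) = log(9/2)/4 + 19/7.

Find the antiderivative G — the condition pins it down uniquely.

G(y) = (4*y**2*log(y**2/2 + 4) + 32*y**2 + 3*log(y**2/2 + 4) + 44)/(4*(4*y**2 + 3))

The proposed G(y) is checked by its d/dy: the result must match the given G'(y).
A general antiderivative is log(y**2/2 + 4)/4 + 5/(2*(2*y**2 + 3/2)) + C.
The condition gives C = log(9/2)/4 + 19/7 - (log(9/2)/4 + 5/7) = 2.
So G(y) = (4*y**2*log(y**2/2 + 4) + 32*y**2 + 3*log(y**2/2 + 4) + 44)/(4*(4*y**2 + 3)).
Check: d/dy[(4*y**2*log(y**2/2 + 4) + 32*y**2 + 3*log(y**2/2 + 4) + 44)/(4*(4*y**2 + 3))] = (16*y**5 - 56*y**3 - 631*y)/(32*y**6 + 304*y**4 + 402*y**2 + 144), which equals G'(y).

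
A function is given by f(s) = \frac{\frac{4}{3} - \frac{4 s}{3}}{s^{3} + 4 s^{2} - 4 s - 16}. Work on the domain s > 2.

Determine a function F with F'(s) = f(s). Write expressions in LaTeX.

An antiderivative is F(s) = - \frac{\log{\left(s - 2 \right)}}{18} - \frac{\log{\left(s + 2 \right)}}{2} + \frac{5 \log{\left(s + 4 \right)}}{9}.

The denominator factors as 3 \left(s - 2\right) \left(s + 2\right) \left(s + 4\right); partial fractions split f into directly integrable pieces: \frac{5}{9 \left(s + 4\right)} - \frac{1}{2 \left(s + 2\right)} - \frac{1}{18 \left(s - 2\right)}.
Check: d/ds[- \frac{\log{\left(s - 2 \right)}}{18} - \frac{\log{\left(s + 2 \right)}}{2} + \frac{5 \log{\left(s + 4 \right)}}{9}] = \frac{4 - 4 s}{3 s^{3} + 12 s^{2} - 12 s - 48}, which equals f(s).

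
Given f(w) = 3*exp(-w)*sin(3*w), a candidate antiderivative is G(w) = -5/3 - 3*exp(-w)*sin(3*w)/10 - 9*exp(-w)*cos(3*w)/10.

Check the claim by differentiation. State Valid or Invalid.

Valid - differentiating G returns exactly f.

d/dw[G] = 3*exp(-w)*sin(3*w)
This equals f(w) exactly, so the claim holds.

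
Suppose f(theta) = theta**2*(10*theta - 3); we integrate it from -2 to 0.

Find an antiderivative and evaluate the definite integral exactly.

Check any antiderivative F(theta) by computing F'(theta) and comparing it with f(theta).
F(theta) = (10*theta**4 - 4*theta**3 + 3)/4 is an antiderivative of f.
Check: d/dtheta[(10*theta**4 - 4*theta**3 + 3)/4] = 10*theta**3 - 3*theta**2, which equals f(theta).
F(0) = 3/4; F(-2) = 195/4.
Integral = F(0) - F(-2) = -48.

Antiderivative: F(theta) = (10*theta**4 - 4*theta**3 + 3)/4; value = -48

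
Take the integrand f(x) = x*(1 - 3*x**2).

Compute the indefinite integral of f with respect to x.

F(x) = -3*x**4/4 + x**2/2 + C

Whatever form F(x) takes, F'(x) = f(x) is non-negotiable.
Check: d/dx[-3*x**4/4 + x**2/2] = -3*x**3 + x, which equals f(x).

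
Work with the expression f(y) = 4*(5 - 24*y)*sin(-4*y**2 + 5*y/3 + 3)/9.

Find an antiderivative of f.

An antiderivative is F(y) = -4*cos(-4*y**2 + 5*y/3 + 3)/3.

f matches the chain-rule pattern g'(h)*h' with inner function h(y) = -4*y**2 + 5*y/3 + 3; substituting u = h(y) collapses the integral.
Check: d/dy[-4*cos(-4*y**2 + 5*y/3 + 3)/3] = -32*y*sin(-4*y**2 + 5*y/3 + 3)/3 + 20*sin(-4*y**2 + 5*y/3 + 3)/9, which equals f(y).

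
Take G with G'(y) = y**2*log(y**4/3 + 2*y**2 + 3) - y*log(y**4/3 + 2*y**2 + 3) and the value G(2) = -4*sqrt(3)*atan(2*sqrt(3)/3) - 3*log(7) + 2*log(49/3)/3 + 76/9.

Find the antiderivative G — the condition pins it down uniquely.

G(y) = -4*y**3/9 + y**2 + 4*y + (y**3/3 - y**2/2)*log(y**4/3 + 2*y**2 + 3) - 3*log(y**2 + 3) - 4*sqrt(3)*atan(sqrt(3)*y/3)

The integrand splits into summands that can be handled one at a time.
A general antiderivative is -4*y**3/9 + y**2 + 4*y + (y**3/3 - y**2/2)*log(y**4/3 + 2*y**2 + 3) - 3*log(y**2 + 3) - 4*sqrt(3)*atan(sqrt(3)*y/3) + C.
The condition gives C = -4*sqrt(3)*atan(2*sqrt(3)/3) - 3*log(7) + 2*log(49/3)/3 + 76/9 - (-4*sqrt(3)*atan(2*sqrt(3)/3) - 3*log(7) + 2*log(49/3)/3 + 76/9) = 0.
So G(y) = -4*y**3/9 + y**2 + 4*y + (y**3/3 - y**2/2)*log(y**4/3 + 2*y**2 + 3) - 3*log(y**2 + 3) - 4*sqrt(3)*atan(sqrt(3)*y/3).
Check: d/dy[-4*y**3/9 + y**2 + 4*y + (y**3/3 - y**2/2)*log(y**4/3 + 2*y**2 + 3) - 3*log(y**2 + 3) - 4*sqrt(3)*atan(sqrt(3)*y/3)] = y**2*log(y**4/3 + 2*y**2 + 3) - y*log(y**4/3 + 2*y**2 + 3) = G'(y).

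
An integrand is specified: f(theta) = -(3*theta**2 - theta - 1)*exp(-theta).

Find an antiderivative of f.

An antiderivative is F(theta) = (3*theta**2 + 5*theta + 4)*exp(-theta).

Recognize the product-rule pattern: f = u'v + uv' with u = 3*theta**2 + 5*theta + 4, v = exp(-theta), so integration by parts undoes it.
Check: d/dtheta[(3*theta**2 + 5*theta + 4)*exp(-theta)] = (-3*theta**2 + theta + 1)*exp(-theta), which equals f(theta).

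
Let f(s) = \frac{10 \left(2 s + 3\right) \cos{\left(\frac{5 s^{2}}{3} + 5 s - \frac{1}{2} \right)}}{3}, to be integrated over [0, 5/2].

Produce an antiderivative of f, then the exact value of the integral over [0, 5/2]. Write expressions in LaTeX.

The substitution u = \frac{5 s^{2}}{3} + 5 s - \frac{1}{2} works: f is exactly (dF/du)*(du/ds) for that inner function.
F(s) = 2 \sin{\left(\frac{5 s^{2}}{3} + 5 s - \frac{1}{2} \right)} is an antiderivative of f.
Check: d/ds[2 \sin{\left(\frac{5 s^{2}}{3} + 5 s - \frac{1}{2} \right)}] = \frac{20 s \cos{\left(\frac{5 s^{2}}{3} + 5 s - \frac{1}{2} \right)}}{3} + 10 \cos{\left(\frac{5 s^{2}}{3} + 5 s - \frac{1}{2} \right)}, which equals f(s).
F(5/2) = 2 \sin{\left(\frac{269}{12} \right)}; F(0) = - 2 \sin{\left(\frac{1}{2} \right)}.
Integral = F(5/2) - F(0) = 2 \sin{\left(\frac{269}{12} \right)} + 2 \sin{\left(\frac{1}{2} \right)}.

Antiderivative: F(s) = 2 \sin{\left(\frac{5 s^{2}}{3} + 5 s - \frac{1}{2} \right)}; value = 2 \sin{\left(\frac{269}{12} \right)} + 2 \sin{\left(\frac{1}{2} \right)}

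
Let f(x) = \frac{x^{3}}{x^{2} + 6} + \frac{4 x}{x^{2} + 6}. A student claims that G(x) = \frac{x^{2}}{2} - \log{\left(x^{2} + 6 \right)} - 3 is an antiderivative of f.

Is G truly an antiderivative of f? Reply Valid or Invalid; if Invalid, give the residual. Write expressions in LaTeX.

Valid. The derivative of G reproduces f.

d/dx[G] = \frac{x^{3} + 4 x}{x^{2} + 6}
This equals f(x) exactly, so the claim holds.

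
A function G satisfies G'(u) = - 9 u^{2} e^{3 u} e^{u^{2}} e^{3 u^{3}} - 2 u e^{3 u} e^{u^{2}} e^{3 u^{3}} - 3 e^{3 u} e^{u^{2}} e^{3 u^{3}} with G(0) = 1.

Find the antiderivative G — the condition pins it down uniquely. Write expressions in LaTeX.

G(u) = 2 - e^{3 u^{3} + u^{2} + 3 u}

The substitution w = 3 u^{3} + u^{2} + 3 u works: G'(u) is exactly (dG/dw)*(dw/du) for that inner function.
A general antiderivative is - e^{3 u^{3} + u^{2} + 3 u} + C.
The condition gives C = 1 - (-1) = 2.
So G(u) = 2 - e^{3 u^{3} + u^{2} + 3 u}.
Check: d/du[2 - e^{3 u^{3} + u^{2} + 3 u}] = - 9 u^{2} e^{3 u} e^{u^{2}} e^{3 u^{3}} - 2 u e^{3 u} e^{u^{2}} e^{3 u^{3}} - 3 e^{3 u} e^{u^{2}} e^{3 u^{3}} = G'(u).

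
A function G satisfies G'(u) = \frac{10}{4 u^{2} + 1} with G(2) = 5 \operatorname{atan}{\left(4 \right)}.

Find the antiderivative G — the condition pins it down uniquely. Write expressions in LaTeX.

The proposed G(u) is checked by its d/du: the result must match the given G'(u).
A general antiderivative is 5 \operatorname{atan}{\left(2 u \right)} + C.
The condition gives C = 5 \operatorname{atan}{\left(4 \right)} - (5 \operatorname{atan}{\left(4 \right)}) = 0.
So G(u) = 5 \operatorname{atan}{\left(2 u \right)}.
Check: d/du[5 \operatorname{atan}{\left(2 u \right)}] = \frac{10}{4 u^{2} + 1} = G'(u).

G(u) = 5 \operatorname{atan}{\left(2 u \right)}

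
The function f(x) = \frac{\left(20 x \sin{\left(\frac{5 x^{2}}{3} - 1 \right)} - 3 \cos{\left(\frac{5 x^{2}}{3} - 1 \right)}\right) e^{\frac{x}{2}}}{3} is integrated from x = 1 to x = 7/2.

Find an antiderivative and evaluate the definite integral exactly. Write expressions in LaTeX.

Antiderivative: F(x) = - 2 e^{\frac{x}{2}} \cos{\left(\frac{5 x^{2}}{3} - 1 \right)}; value = - 2 e^{\frac{7}{4}} \cos{\left(\frac{233}{12} \right)} + 2 e^{\frac{1}{2}} \cos{\left(\frac{2}{3} \right)}

f has the shape u'v + uv' for u = - 2 \cos{\left(\frac{5 x^{2}}{3} - 1 \right)} and v = e^{\frac{x}{2}} — it is the derivative of the product u*v.
F(x) = - 2 e^{\frac{x}{2}} \cos{\left(\frac{5 x^{2}}{3} - 1 \right)} is an antiderivative of f.
Check: d/dx[- 2 e^{\frac{x}{2}} \cos{\left(\frac{5 x^{2}}{3} - 1 \right)}] = \frac{20 x e^{\frac{x}{2}} \sin{\left(\frac{5 x^{2}}{3} - 1 \right)}}{3} - e^{\frac{x}{2}} \cos{\left(\frac{5 x^{2}}{3} - 1 \right)}, which equals f(x).
F(7/2) = - 2 e^{\frac{7}{4}} \cos{\left(\frac{233}{12} \right)}; F(1) = - 2 e^{\frac{1}{2}} \cos{\left(\frac{2}{3} \right)}.
Integral = F(7/2) - F(1) = - 2 e^{\frac{7}{4}} \cos{\left(\frac{233}{12} \right)} + 2 e^{\frac{1}{2}} \cos{\left(\frac{2}{3} \right)}.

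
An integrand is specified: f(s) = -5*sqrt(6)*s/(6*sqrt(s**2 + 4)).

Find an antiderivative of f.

An antiderivative is F(s) = -5*sqrt(3*s**2/2 + 6)/3.

f matches the chain-rule pattern g'(h)*h' with inner function h(s) = 3*s**2/2 + 6; substituting u = h(s) collapses the integral.
Check: d/ds[-5*sqrt(3*s**2/2 + 6)/3] = -5*sqrt(6)*s/(6*sqrt(s**2 + 4)) = f(s).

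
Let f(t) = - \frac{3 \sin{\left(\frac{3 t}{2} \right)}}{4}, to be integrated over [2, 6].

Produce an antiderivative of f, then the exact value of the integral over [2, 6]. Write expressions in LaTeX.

Antiderivative: F(t) = \frac{\cos{\left(\frac{3 t}{2} \right)}}{2}; value = \frac{\cos{\left(9 \right)}}{2} - \frac{\cos{\left(3 \right)}}{2}

Check any antiderivative F(t) by computing F'(t) and comparing it with f(t).
F(t) = \frac{\cos{\left(\frac{3 t}{2} \right)}}{2} is an antiderivative of f.
Check: d/dt[\frac{\cos{\left(\frac{3 t}{2} \right)}}{2}] = - \frac{3 \sin{\left(\frac{3 t}{2} \right)}}{4} = f(t).
F(6) = \frac{\cos{\left(9 \right)}}{2}; F(2) = \frac{\cos{\left(3 \right)}}{2}.
Integral = F(6) - F(2) = \frac{\cos{\left(9 \right)}}{2} - \frac{\cos{\left(3 \right)}}{2}.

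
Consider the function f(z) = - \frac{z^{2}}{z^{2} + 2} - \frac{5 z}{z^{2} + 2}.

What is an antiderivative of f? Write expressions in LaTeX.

An antiderivative is F(z) = - z - \frac{5 \log{\left(z^{2} + 2 \right)}}{2} + \sqrt{2} \operatorname{atan}{\left(\frac{\sqrt{2} z}{2} \right)}.

The integrand splits into summands that can be handled one at a time.
Check: d/dz[- z - \frac{5 \log{\left(z^{2} + 2 \right)}}{2} + \sqrt{2} \operatorname{atan}{\left(\frac{\sqrt{2} z}{2} \right)}] = \frac{- z^{2} - 5 z}{z^{2} + 2}, which equals f(z).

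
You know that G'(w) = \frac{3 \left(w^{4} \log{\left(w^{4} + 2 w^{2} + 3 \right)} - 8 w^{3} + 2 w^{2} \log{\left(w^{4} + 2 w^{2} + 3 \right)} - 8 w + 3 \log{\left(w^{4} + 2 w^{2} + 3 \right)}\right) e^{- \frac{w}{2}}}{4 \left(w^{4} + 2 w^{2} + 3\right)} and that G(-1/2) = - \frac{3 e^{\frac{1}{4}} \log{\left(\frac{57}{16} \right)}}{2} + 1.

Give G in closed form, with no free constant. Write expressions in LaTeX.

Recognize the product-rule pattern: G'(w) = u'v + uv' with u = - \frac{3 e^{- \frac{w}{2}}}{2}, v = \log{\left(w^{4} + 2 w^{2} + 3 \right)}, so integration by parts undoes it.
A general antiderivative is - \frac{3 e^{- \frac{w}{2}} \log{\left(w^{4} + 2 w^{2} + 3 \right)}}{2} + C.
The condition gives C = - \frac{3 e^{\frac{1}{4}} \log{\left(\frac{57}{16} \right)}}{2} + 1 - (- \frac{3 e^{\frac{1}{4}} \log{\left(\frac{57}{16} \right)}}{2}) = 1.
So G(w) = \frac{\left(2 e^{\frac{w}{2}} - 3 \log{\left(w^{4} + 2 w^{2} + 3 \right)}\right) e^{- \frac{w}{2}}}{2}.
Check: d/dw[\frac{\left(2 e^{\frac{w}{2}} - 3 \log{\left(w^{4} + 2 w^{2} + 3 \right)}\right) e^{- \frac{w}{2}}}{2}] = \frac{3 w^{4} \log{\left(w^{4} + 2 w^{2} + 3 \right)} - 24 w^{3} + 6 w^{2} \log{\left(w^{4} + 2 w^{2} + 3 \right)} - 24 w + 9 \log{\left(w^{4} + 2 w^{2} + 3 \right)}}{4 w^{4} e^{\frac{w}{2}} + 8 w^{2} e^{\frac{w}{2}} + 12 e^{\frac{w}{2}}}, which equals G'(w).

G(w) = \frac{\left(2 e^{\frac{w}{2}} - 3 \log{\left(w^{4} + 2 w^{2} + 3 \right)}\right) e^{- \frac{w}{2}}}{2}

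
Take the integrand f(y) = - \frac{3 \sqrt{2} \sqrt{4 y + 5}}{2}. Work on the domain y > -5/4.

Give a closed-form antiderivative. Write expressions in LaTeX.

Any candidate F(y) must reproduce f(y) exactly when differentiated.
Check: d/dy[- \frac{\sqrt{2} \left(4 y + 5\right)^{\frac{3}{2}}}{4}] = - \frac{3 \sqrt{2} \sqrt{4 y + 5}}{2} = f(y).

An antiderivative is F(y) = - \frac{\sqrt{2} \left(4 y + 5\right)^{\frac{3}{2}}}{4}.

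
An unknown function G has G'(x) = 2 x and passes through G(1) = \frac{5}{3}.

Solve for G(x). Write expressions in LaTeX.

Any candidate G(x) must reproduce the stated G'(x) exactly.
A general antiderivative is x^{2} + \frac{2}{3} + C.
The condition gives C = \frac{5}{3} - (\frac{5}{3}) = 0.
So G(x) = x^{2} + \frac{2}{3}.
Check: d/dx[x^{2} + \frac{2}{3}] = 2 x = G'(x).

G(x) = x^{2} + \frac{2}{3}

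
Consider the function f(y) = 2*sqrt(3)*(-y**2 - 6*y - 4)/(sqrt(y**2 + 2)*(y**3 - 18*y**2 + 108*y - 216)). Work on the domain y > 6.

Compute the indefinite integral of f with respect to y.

Recognize the product-rule pattern: f = u'v + uv' with u = 2/(y - 6)**2, v = sqrt(3*y**2 + 6), so integration by parts undoes it.
Check: d/dy[2*sqrt(3*y**2 + 6)/(y**2 - 12*y + 36)] = (-2*sqrt(3)*y**2 - 12*sqrt(3)*y - 8*sqrt(3))/(y**3*sqrt(y**2 + 2) - 18*y**2*sqrt(y**2 + 2) + 108*y*sqrt(y**2 + 2) - 216*sqrt(y**2 + 2)), which equals f(y).

F(y) = 2*sqrt(3*y**2 + 6)/(y**2 - 12*y + 36) + C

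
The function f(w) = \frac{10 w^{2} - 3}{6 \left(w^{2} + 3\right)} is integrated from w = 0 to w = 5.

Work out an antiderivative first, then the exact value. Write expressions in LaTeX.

Check any antiderivative F(w) by computing F'(w) and comparing it with f(w).
F(w) = \frac{5 w}{3} - \frac{11 \sqrt{3} \operatorname{atan}{\left(\frac{\sqrt{3} w}{3} \right)}}{6} is an antiderivative of f.
Check: d/dw[\frac{5 w}{3} - \frac{11 \sqrt{3} \operatorname{atan}{\left(\frac{\sqrt{3} w}{3} \right)}}{6}] = \frac{10 w^{2} - 3}{6 w^{2} + 18}, which equals f(w).
F(5) = - \frac{11 \sqrt{3} \operatorname{atan}{\left(\frac{5 \sqrt{3}}{3} \right)}}{6} + \frac{25}{3}; F(0) = 0.
Integral = F(5) - F(0) = - \frac{11 \sqrt{3} \operatorname{atan}{\left(\frac{5 \sqrt{3}}{3} \right)}}{6} + \frac{25}{3}.

Antiderivative: F(w) = \frac{5 w}{3} - \frac{11 \sqrt{3} \operatorname{atan}{\left(\frac{\sqrt{3} w}{3} \right)}}{6}; value = - \frac{11 \sqrt{3} \operatorname{atan}{\left(\frac{5 \sqrt{3}}{3} \right)}}{6} + \frac{25}{3}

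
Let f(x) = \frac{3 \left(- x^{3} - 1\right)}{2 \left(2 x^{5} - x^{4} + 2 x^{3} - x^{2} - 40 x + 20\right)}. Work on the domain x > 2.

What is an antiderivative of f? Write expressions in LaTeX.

The denominator factors as 2 \left(x - 2\right) \left(x + 2\right) \left(2 x - 1\right) \left(x^{2} + 5\right); partial fractions split f into directly integrable pieces: \frac{x - 17}{42 \left(x^{2} + 5\right)} + \frac{3}{35 \left(2 x - 1\right)} + \frac{7}{120 \left(x + 2\right)} - \frac{1}{8 \left(x - 2\right)}.
Check: d/dx[- \frac{\log{\left(x - 2 \right)}}{8} + \frac{3 \log{\left(x - \frac{1}{2} \right)}}{70} + \frac{7 \log{\left(x + 2 \right)}}{120} + \frac{\log{\left(x^{2} + 5 \right)}}{84} - \frac{17 \sqrt{5} \operatorname{atan}{\left(\frac{\sqrt{5} x}{5} \right)}}{210}] = \frac{- 3 x^{3} - 3}{4 x^{5} - 2 x^{4} + 4 x^{3} - 2 x^{2} - 80 x + 40}, which equals f(x).

An antiderivative is F(x) = - \frac{\log{\left(x - 2 \right)}}{8} + \frac{3 \log{\left(x - \frac{1}{2} \right)}}{70} + \frac{7 \log{\left(x + 2 \right)}}{120} + \frac{\log{\left(x^{2} + 5 \right)}}{84} - \frac{17 \sqrt{5} \operatorname{atan}{\left(\frac{\sqrt{5} x}{5} \right)}}{210}.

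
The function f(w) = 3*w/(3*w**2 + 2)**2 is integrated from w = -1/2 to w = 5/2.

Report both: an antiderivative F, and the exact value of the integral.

f matches the chain-rule pattern g'(h)*h' with inner function h(w) = 2*w**2 + 4/3; substituting u = h(w) collapses the integral.
F(w) = -1/(3*(2*w**2 + 4/3)) is an antiderivative of f.
Check: d/dw[-1/(3*(2*w**2 + 4/3))] = 3*w/(9*w**4 + 12*w**2 + 4), which equals f(w).
F(5/2) = -2/83; F(-1/2) = -2/11.
Integral = F(5/2) - F(-1/2) = 144/913.

Antiderivative: F(w) = -1/(3*(2*w**2 + 4/3)); value = 144/913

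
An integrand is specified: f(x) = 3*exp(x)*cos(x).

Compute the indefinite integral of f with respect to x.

A first test for any F(x): its x-derivative must equal f(x) identically.
Check: d/dx[3*exp(x)*sin(x)/2 + 3*exp(x)*cos(x)/2] = 3*exp(x)*cos(x) = f(x).

F(x) = 3*exp(x)*sin(x)/2 + 3*exp(x)*cos(x)/2 + C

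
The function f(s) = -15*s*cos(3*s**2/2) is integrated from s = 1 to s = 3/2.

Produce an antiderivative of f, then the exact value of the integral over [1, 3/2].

Antiderivative: F(s) = -5*sin(3*s**2/2); value = -5*sin(27/8) + 5*sin(3/2)

The substitution u = 3*s**2/2 works: f is exactly (dF/du)*(du/ds) for that inner function.
F(s) = -5*sin(3*s**2/2) is an antiderivative of f.
Check: d/ds[-5*sin(3*s**2/2)] = -15*s*cos(3*s**2/2) = f(s).
F(3/2) = -5*sin(27/8); F(1) = -5*sin(3/2).
Integral = F(3/2) - F(1) = -5*sin(27/8) + 5*sin(3/2).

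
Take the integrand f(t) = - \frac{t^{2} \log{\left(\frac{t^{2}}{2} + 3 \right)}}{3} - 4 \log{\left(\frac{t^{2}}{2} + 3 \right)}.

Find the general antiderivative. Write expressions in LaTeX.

Integrate term by term and add the pieces.
Check: d/dt[\frac{2 t^{3} + 3 t \left(- t^{2} - 36\right) \log{\left(\frac{t^{2}}{2} + 3 \right)} + 180 t - 180 \sqrt{6} \operatorname{atan}{\left(\frac{\sqrt{6} t}{6} \right)}}{27}] = - \frac{t^{2} \log{\left(\frac{t^{2}}{2} + 3 \right)}}{3} - 4 \log{\left(\frac{t^{2}}{2} + 3 \right)} = f(t).

F(t) = \frac{2 t^{3} + 3 t \left(- t^{2} - 36\right) \log{\left(\frac{t^{2}}{2} + 3 \right)} + 180 t - 180 \sqrt{6} \operatorname{atan}{\left(\frac{\sqrt{6} t}{6} \right)}}{27} + C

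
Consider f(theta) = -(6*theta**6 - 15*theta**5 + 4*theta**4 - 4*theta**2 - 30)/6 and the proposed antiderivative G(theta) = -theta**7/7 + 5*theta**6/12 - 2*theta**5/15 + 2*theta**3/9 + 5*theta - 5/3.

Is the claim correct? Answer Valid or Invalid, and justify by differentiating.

d/dtheta[G] = -theta**6 + 5*theta**5/2 - 2*theta**4/3 + 2*theta**2/3 + 5
This equals f(theta) exactly, so the claim holds.

Valid - differentiating G returns exactly f.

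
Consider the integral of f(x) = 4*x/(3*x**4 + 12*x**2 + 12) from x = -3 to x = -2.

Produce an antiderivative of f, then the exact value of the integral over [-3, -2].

f matches the chain-rule pattern g'(h)*h' with inner function h(x) = 3*x**2/2 + 3; substituting u = h(x) collapses the integral.
F(x) = -2/(3*x**2 + 6) is an antiderivative of f.
Check: d/dx[-2/(3*x**2 + 6)] = 4*x/(3*x**4 + 12*x**2 + 12) = f(x).
F(-2) = -1/9; F(-3) = -2/33.
Integral = F(-2) - F(-3) = -5/99.

Antiderivative: F(x) = -2/(3*x**2 + 6); value = -5/99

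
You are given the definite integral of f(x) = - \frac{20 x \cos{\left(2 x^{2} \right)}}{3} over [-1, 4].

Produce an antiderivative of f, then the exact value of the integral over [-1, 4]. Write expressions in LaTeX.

f matches the chain-rule pattern g'(h)*h' with inner function h(x) = 2 x^{2}; substituting u = h(x) collapses the integral.
F(x) = - \frac{5 \sin{\left(2 x^{2} \right)}}{3} is an antiderivative of f.
Check: d/dx[- \frac{5 \sin{\left(2 x^{2} \right)}}{3}] = - \frac{20 x \cos{\left(2 x^{2} \right)}}{3} = f(x).
F(4) = - \frac{5 \sin{\left(32 \right)}}{3}; F(-1) = - \frac{5 \sin{\left(2 \right)}}{3}.
Integral = F(4) - F(-1) = - \frac{5 \sin{\left(32 \right)}}{3} + \frac{5 \sin{\left(2 \right)}}{3}.

Antiderivative: F(x) = - \frac{5 \sin{\left(2 x^{2} \right)}}{3}; value = - \frac{5 \sin{\left(32 \right)}}{3} + \frac{5 \sin{\left(2 \right)}}{3}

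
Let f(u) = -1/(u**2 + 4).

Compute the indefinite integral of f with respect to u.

F(u) = -atan(u/2)/2 + C

Check any antiderivative F(u) by computing F'(u) and comparing it with f(u).
Check: d/du[-atan(u/2)/2] = -1/(u**2 + 4) = f(u).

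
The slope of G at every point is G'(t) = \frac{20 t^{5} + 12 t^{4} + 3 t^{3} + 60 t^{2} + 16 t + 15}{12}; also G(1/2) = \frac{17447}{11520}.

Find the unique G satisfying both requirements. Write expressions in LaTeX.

G(t) = \frac{5 t^{6}}{18} + \frac{t^{5}}{5} + \frac{t^{4}}{16} + \frac{5 t^{3}}{3} + \frac{2 t^{2}}{3} + \frac{5 t}{4} + \frac{1}{2}

Recover the given G'(t) by differentiating a candidate G(t); any mismatch rules it out.
A general antiderivative is \frac{5 t^{6}}{18} + \frac{t^{5}}{5} + \frac{t^{4}}{16} + \frac{5 t^{3}}{3} + \frac{2 t^{2}}{3} + \frac{5 t}{4} + C.
The condition gives C = \frac{17447}{11520} - (\frac{11687}{11520}) = \frac{1}{2}.
So G(t) = \frac{5 t^{6}}{18} + \frac{t^{5}}{5} + \frac{t^{4}}{16} + \frac{5 t^{3}}{3} + \frac{2 t^{2}}{3} + \frac{5 t}{4} + \frac{1}{2}.
Check: d/dt[\frac{5 t^{6}}{18} + \frac{t^{5}}{5} + \frac{t^{4}}{16} + \frac{5 t^{3}}{3} + \frac{2 t^{2}}{3} + \frac{5 t}{4} + \frac{1}{2}] = \frac{5 t^{5}}{3} + t^{4} + \frac{t^{3}}{4} + 5 t^{2} + \frac{4 t}{3} + \frac{5}{4}, which equals G'(t).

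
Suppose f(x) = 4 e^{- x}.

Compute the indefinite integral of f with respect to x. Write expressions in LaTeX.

F(x) = - 4 e^{- x} + C

A first test for any F(x): its x-derivative must equal f(x) identically.
Check: d/dx[- 4 e^{- x}] = 4 e^{- x} = f(x).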